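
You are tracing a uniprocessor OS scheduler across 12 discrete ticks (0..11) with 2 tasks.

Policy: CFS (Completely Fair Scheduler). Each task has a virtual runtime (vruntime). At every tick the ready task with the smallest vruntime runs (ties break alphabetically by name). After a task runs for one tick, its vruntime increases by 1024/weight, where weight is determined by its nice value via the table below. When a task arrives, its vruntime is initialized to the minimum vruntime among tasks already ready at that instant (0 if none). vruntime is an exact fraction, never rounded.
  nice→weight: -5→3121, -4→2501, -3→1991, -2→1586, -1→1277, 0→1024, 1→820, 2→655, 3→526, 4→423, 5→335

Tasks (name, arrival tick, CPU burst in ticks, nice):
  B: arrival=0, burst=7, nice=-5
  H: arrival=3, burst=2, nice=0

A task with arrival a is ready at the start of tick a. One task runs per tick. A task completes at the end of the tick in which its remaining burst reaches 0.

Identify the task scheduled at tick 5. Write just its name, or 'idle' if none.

running at tick 5 = B

t=0: vr[B=0] → run B
t=1: vr[B=1024/3121] → run B
t=2: vr[B=2048/3121] → run B
t=3: vr[B=3072/3121 H=3072/3121] → run B
t=4: vr[B=4096/3121 H=3072/3121] → run H
t=5: vr[B=4096/3121 H=6193/3121] → run B
t=6: vr[B=5120/3121 H=6193/3121] → run B
t=7: vr[B=6144/3121 H=6193/3121] → run B
t=8: vr[H=6193/3121] → run H
t=9: (idle)
t=10: (idle)
t=11: (idle)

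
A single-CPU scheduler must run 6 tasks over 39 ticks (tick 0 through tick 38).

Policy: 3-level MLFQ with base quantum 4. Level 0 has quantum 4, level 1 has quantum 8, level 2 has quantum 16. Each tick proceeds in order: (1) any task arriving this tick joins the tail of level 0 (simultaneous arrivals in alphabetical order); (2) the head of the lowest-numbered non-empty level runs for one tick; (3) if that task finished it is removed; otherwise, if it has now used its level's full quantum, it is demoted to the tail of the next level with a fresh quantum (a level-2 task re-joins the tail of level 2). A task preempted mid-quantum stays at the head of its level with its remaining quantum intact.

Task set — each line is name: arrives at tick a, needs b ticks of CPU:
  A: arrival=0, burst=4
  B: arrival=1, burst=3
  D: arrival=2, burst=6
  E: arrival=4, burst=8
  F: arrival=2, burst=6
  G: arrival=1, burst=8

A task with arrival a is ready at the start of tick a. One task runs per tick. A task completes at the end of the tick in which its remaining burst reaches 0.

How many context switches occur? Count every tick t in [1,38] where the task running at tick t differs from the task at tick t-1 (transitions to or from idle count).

context switches = 10

t=0: L0/L1/L2 = A/-/- → run A
t=1: L0/L1/L2 = ABG/-/- → run A
t=2: L0/L1/L2 = ABGDF/-/- → run A
t=3: L0/L1/L2 = ABGDF/-/- → run A
t=4: L0/L1/L2 = BGDFE/-/- → run B
t=5: L0/L1/L2 = BGDFE/-/- → run B
t=6: L0/L1/L2 = BGDFE/-/- → run B
t=7: L0/L1/L2 = GDFE/-/- → run G
t=8: L0/L1/L2 = GDFE/-/- → run G
t=9: L0/L1/L2 = GDFE/-/- → run G
t=10: L0/L1/L2 = GDFE/-/- → run G
t=11: L0/L1/L2 = DFE/G/- → run D
t=12: L0/L1/L2 = DFE/G/- → run D
t=13: L0/L1/L2 = DFE/G/- → run D
t=14: L0/L1/L2 = DFE/G/- → run D
t=15: L0/L1/L2 = FE/GD/- → run F
t=16: L0/L1/L2 = FE/GD/- → run F
t=17: L0/L1/L2 = FE/GD/- → run F
t=18: L0/L1/L2 = FE/GD/- → run F
t=19: L0/L1/L2 = E/GDF/- → run E
t=20: L0/L1/L2 = E/GDF/- → run E
t=21: L0/L1/L2 = E/GDF/- → run E
t=22: L0/L1/L2 = E/GDF/- → run E
t=23: L0/L1/L2 = -/GDFE/- → run G
t=24: L0/L1/L2 = -/GDFE/- → run G
t=25: L0/L1/L2 = -/GDFE/- → run G
t=26: L0/L1/L2 = -/GDFE/- → run G
t=27: L0/L1/L2 = -/DFE/- → run D
t=28: L0/L1/L2 = -/DFE/- → run D
t=29: L0/L1/L2 = -/FE/- → run F
t=30: L0/L1/L2 = -/FE/- → run F
t=31: L0/L1/L2 = -/E/- → run E
t=32: L0/L1/L2 = -/E/- → run E
t=33: L0/L1/L2 = -/E/- → run E
t=34: L0/L1/L2 = -/E/- → run E
t=35: (idle)
t=36: (idle)
t=37: (idle)
t=38: (idle)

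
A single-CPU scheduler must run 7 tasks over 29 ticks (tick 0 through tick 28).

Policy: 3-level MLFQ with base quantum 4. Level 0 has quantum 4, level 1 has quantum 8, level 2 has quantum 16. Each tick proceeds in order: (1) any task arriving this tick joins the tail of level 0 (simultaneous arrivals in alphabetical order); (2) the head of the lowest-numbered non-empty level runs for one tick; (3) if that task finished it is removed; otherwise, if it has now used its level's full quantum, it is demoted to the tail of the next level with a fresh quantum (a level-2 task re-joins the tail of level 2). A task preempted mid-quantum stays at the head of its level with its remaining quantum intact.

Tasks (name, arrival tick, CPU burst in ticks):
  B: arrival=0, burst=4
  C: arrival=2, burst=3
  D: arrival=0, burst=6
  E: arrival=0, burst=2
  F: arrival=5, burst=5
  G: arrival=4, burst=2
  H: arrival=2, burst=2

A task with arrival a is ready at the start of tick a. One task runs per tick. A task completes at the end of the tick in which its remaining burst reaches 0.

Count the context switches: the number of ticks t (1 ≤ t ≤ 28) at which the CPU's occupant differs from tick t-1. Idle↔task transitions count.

t=0: L0/L1/L2 = BDE/-/- → run B
t=1: L0/L1/L2 = BDE/-/- → run B
t=2: L0/L1/L2 = BDECH/-/- → run B
t=3: L0/L1/L2 = BDECH/-/- → run B
t=4: L0/L1/L2 = DECHG/-/- → run D
t=5: L0/L1/L2 = DECHGF/-/- → run D
t=6: L0/L1/L2 = DECHGF/-/- → run D
t=7: L0/L1/L2 = DECHGF/-/- → run D
t=8: L0/L1/L2 = ECHGF/D/- → run E
t=9: L0/L1/L2 = ECHGF/D/- → run E
t=10: L0/L1/L2 = CHGF/D/- → run C
t=11: L0/L1/L2 = CHGF/D/- → run C
t=12: L0/L1/L2 = CHGF/D/- → run C
t=13: L0/L1/L2 = HGF/D/- → run H
t=14: L0/L1/L2 = HGF/D/- → run H
t=15: L0/L1/L2 = GF/D/- → run G
t=16: L0/L1/L2 = GF/D/- → run G
t=17: L0/L1/L2 = F/D/- → run F
t=18: L0/L1/L2 = F/D/- → run F
t=19: L0/L1/L2 = F/D/- → run F
t=20: L0/L1/L2 = F/D/- → run F
t=21: L0/L1/L2 = -/DF/- → run D
t=22: L0/L1/L2 = -/DF/- → run D
t=23: L0/L1/L2 = -/F/- → run F
t=24: (idle)
t=25: (idle)
t=26: (idle)
t=27: (idle)
t=28: (idle)

context switches = 9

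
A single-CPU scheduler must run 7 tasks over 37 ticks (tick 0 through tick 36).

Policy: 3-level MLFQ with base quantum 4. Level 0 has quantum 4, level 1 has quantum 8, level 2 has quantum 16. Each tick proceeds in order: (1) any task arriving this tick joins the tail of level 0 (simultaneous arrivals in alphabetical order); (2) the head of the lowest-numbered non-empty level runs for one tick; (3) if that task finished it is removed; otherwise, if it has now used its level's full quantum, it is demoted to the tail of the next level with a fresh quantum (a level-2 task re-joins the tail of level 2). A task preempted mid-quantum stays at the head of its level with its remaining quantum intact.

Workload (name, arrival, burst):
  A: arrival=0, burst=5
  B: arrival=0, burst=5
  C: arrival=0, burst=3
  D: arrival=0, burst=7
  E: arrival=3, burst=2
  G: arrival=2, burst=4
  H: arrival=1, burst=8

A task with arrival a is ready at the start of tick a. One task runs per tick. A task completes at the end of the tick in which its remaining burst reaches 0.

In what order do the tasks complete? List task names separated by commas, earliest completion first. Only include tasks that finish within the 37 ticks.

t=0: L0/L1/L2 = ABCD/-/- → run A
t=1: L0/L1/L2 = ABCDH/-/- → run A
t=2: L0/L1/L2 = ABCDHG/-/- → run A
t=3: L0/L1/L2 = ABCDHGE/-/- → run A
t=4: L0/L1/L2 = BCDHGE/A/- → run B
t=5: L0/L1/L2 = BCDHGE/A/- → run B
t=6: L0/L1/L2 = BCDHGE/A/- → run B
t=7: L0/L1/L2 = BCDHGE/A/- → run B
t=8: L0/L1/L2 = CDHGE/AB/- → run C
t=9: L0/L1/L2 = CDHGE/AB/- → run C
t=10: L0/L1/L2 = CDHGE/AB/- → run C
t=11: L0/L1/L2 = DHGE/AB/- → run D
t=12: L0/L1/L2 = DHGE/AB/- → run D
t=13: L0/L1/L2 = DHGE/AB/- → run D
t=14: L0/L1/L2 = DHGE/AB/- → run D
t=15: L0/L1/L2 = HGE/ABD/- → run H
t=16: L0/L1/L2 = HGE/ABD/- → run H
t=17: L0/L1/L2 = HGE/ABD/- → run H
t=18: L0/L1/L2 = HGE/ABD/- → run H
t=19: L0/L1/L2 = GE/ABDH/- → run G
t=20: L0/L1/L2 = GE/ABDH/- → run G
t=21: L0/L1/L2 = GE/ABDH/- → run G
t=22: L0/L1/L2 = GE/ABDH/- → run G
t=23: L0/L1/L2 = E/ABDH/- → run E
t=24: L0/L1/L2 = E/ABDH/- → run E
t=25: L0/L1/L2 = -/ABDH/- → run A
t=26: L0/L1/L2 = -/BDH/- → run B
t=27: L0/L1/L2 = -/DH/- → run D
t=28: L0/L1/L2 = -/DH/- → run D
t=29: L0/L1/L2 = -/DH/- → run D
t=30: L0/L1/L2 = -/H/- → run H
t=31: L0/L1/L2 = -/H/- → run H
t=32: L0/L1/L2 = -/H/- → run H
t=33: L0/L1/L2 = -/H/- → run H
t=34: (idle)
t=35: (idle)
t=36: (idle)

completion order = C, G, E, A, B, D, H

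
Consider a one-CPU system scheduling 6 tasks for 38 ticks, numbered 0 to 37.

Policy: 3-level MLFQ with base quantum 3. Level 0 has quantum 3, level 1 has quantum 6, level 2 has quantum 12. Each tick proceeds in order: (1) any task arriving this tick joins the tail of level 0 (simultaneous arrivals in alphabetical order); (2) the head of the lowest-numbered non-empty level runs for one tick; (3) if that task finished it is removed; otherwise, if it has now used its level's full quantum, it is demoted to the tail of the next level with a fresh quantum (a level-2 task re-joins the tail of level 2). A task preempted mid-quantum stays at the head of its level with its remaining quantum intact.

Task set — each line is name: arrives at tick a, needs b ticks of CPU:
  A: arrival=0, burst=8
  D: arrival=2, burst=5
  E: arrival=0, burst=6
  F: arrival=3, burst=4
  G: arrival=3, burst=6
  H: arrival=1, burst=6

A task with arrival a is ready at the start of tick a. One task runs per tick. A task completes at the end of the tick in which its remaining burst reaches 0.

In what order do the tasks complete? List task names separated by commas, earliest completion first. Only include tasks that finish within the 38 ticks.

t=0: L0/L1/L2 = AE/-/- → run A
t=1: L0/L1/L2 = AEH/-/- → run A
t=2: L0/L1/L2 = AEHD/-/- → run A
t=3: L0/L1/L2 = EHDFG/A/- → run E
t=4: L0/L1/L2 = EHDFG/A/- → run E
t=5: L0/L1/L2 = EHDFG/A/- → run E
t=6: L0/L1/L2 = HDFG/AE/- → run H
t=7: L0/L1/L2 = HDFG/AE/- → run H
t=8: L0/L1/L2 = HDFG/AE/- → run H
t=9: L0/L1/L2 = DFG/AEH/- → run D
t=10: L0/L1/L2 = DFG/AEH/- → run D
t=11: L0/L1/L2 = DFG/AEH/- → run D
t=12: L0/L1/L2 = FG/AEHD/- → run F
t=13: L0/L1/L2 = FG/AEHD/- → run F
t=14: L0/L1/L2 = FG/AEHD/- → run F
t=15: L0/L1/L2 = G/AEHDF/- → run G
t=16: L0/L1/L2 = G/AEHDF/- → run G
t=17: L0/L1/L2 = G/AEHDF/- → run G
t=18: L0/L1/L2 = -/AEHDFG/- → run A
t=19: L0/L1/L2 = -/AEHDFG/- → run A
t=20: L0/L1/L2 = -/AEHDFG/- → run A
t=21: L0/L1/L2 = -/AEHDFG/- → run A
t=22: L0/L1/L2 = -/AEHDFG/- → run A
t=23: L0/L1/L2 = -/EHDFG/- → run E
t=24: L0/L1/L2 = -/EHDFG/- → run E
t=25: L0/L1/L2 = -/EHDFG/- → run E
t=26: L0/L1/L2 = -/HDFG/- → run H
t=27: L0/L1/L2 = -/HDFG/- → run H
t=28: L0/L1/L2 = -/HDFG/- → run H
t=29: L0/L1/L2 = -/DFG/- → run D
t=30: L0/L1/L2 = -/DFG/- → run D
t=31: L0/L1/L2 = -/FG/- → run F
t=32: L0/L1/L2 = -/G/- → run G
t=33: L0/L1/L2 = -/G/- → run G
t=34: L0/L1/L2 = -/G/- → run G
t=35: (idle)
t=36: (idle)
t=37: (idle)

completion order = A, E, H, D, F, G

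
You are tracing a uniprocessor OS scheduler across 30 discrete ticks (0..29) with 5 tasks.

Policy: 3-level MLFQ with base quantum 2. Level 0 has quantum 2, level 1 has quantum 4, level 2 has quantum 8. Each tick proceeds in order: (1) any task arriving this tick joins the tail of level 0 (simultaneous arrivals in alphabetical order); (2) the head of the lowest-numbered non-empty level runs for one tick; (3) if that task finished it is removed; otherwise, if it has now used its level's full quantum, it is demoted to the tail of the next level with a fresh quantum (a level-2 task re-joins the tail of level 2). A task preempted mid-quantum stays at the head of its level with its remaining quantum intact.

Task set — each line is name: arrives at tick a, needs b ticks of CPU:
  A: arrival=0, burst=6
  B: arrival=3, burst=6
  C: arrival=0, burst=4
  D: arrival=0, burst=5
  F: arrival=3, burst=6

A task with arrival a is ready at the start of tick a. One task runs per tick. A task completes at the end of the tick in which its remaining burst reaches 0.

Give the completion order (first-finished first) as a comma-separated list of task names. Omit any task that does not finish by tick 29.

t=0: L0/L1/L2 = ACD/-/- → run A
t=1: L0/L1/L2 = ACD/-/- → run A
t=2: L0/L1/L2 = CD/A/- → run C
t=3: L0/L1/L2 = CDBF/A/- → run C
t=4: L0/L1/L2 = DBF/AC/- → run D
t=5: L0/L1/L2 = DBF/AC/- → run D
t=6: L0/L1/L2 = BF/ACD/- → run B
t=7: L0/L1/L2 = BF/ACD/- → run B
t=8: L0/L1/L2 = F/ACDB/- → run F
t=9: L0/L1/L2 = F/ACDB/- → run F
t=10: L0/L1/L2 = -/ACDBF/- → run A
t=11: L0/L1/L2 = -/ACDBF/- → run A
t=12: L0/L1/L2 = -/ACDBF/- → run A
t=13: L0/L1/L2 = -/ACDBF/- → run A
t=14: L0/L1/L2 = -/CDBF/- → run C
t=15: L0/L1/L2 = -/CDBF/- → run C
t=16: L0/L1/L2 = -/DBF/- → run D
t=17: L0/L1/L2 = -/DBF/- → run D
t=18: L0/L1/L2 = -/DBF/- → run D
t=19: L0/L1/L2 = -/BF/- → run B
t=20: L0/L1/L2 = -/BF/- → run B
t=21: L0/L1/L2 = -/BF/- → run B
t=22: L0/L1/L2 = -/BF/- → run B
t=23: L0/L1/L2 = -/F/- → run F
t=24: L0/L1/L2 = -/F/- → run F
t=25: L0/L1/L2 = -/F/- → run F
t=26: L0/L1/L2 = -/F/- → run F
t=27: (idle)
t=28: (idle)
t=29: (idle)

completion order = A, C, D, B, F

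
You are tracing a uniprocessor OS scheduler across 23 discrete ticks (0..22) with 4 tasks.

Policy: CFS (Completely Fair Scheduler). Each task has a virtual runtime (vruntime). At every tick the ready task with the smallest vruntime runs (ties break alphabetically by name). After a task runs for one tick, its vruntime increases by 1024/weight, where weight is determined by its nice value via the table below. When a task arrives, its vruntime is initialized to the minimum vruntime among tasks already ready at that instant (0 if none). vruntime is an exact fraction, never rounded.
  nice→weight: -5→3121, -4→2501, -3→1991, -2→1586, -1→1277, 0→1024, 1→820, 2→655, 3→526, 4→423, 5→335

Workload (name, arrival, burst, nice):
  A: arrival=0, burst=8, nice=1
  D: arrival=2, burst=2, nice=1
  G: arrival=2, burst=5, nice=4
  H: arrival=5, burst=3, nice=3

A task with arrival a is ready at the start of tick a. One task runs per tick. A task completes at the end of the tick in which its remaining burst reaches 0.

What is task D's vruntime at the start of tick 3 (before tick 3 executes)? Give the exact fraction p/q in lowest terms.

t=0: vr[A=0] → run A
t=1: vr[A=256/205] → run A
t=2: vr[A=512/205 D=512/205 G=512/205] → run A
t=3: vr[A=768/205 D=512/205 G=512/205] → run D
t=4: vr[A=768/205 D=768/205 G=512/205] → run G
t=5: vr[A=768/205 D=768/205 G=426496/86715 H=768/205] → run A
t=6: vr[A=1024/205 D=768/205 G=426496/86715 H=768/205] → run D
t=7: vr[A=1024/205 G=426496/86715 H=768/205] → run H
t=8: vr[A=1024/205 G=426496/86715 H=306944/53915] → run G
t=9: vr[A=1024/205 G=636416/86715 H=306944/53915] → run A
t=10: vr[A=256/41 G=636416/86715 H=306944/53915] → run H
t=11: vr[A=256/41 G=636416/86715 H=411904/53915] → run A
t=12: vr[A=1536/205 G=636416/86715 H=411904/53915] → run G
t=13: vr[A=1536/205 G=282112/28905 H=411904/53915] → run A
t=14: vr[A=1792/205 G=282112/28905 H=411904/53915] → run H
t=15: vr[A=1792/205 G=282112/28905] → run A
t=16: vr[G=282112/28905] → run G
t=17: vr[G=1056256/86715] → run G
t=18: (idle)
t=19: (idle)
t=20: (idle)
t=21: (idle)
t=22: (idle)

vruntime(D, start of tick 3) = 512/205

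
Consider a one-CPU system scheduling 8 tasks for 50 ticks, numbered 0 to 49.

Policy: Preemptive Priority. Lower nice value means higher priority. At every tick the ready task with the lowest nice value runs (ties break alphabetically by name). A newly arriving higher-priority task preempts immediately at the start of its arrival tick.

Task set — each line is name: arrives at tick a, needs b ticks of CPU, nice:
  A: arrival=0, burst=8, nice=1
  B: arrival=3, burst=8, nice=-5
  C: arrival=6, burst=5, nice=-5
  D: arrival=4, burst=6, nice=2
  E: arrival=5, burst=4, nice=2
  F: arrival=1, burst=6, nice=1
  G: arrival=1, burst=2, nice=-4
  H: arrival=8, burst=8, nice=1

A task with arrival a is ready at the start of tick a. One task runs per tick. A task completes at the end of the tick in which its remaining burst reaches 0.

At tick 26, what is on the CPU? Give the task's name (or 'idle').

t=0: ready={A} → run A
t=1: ready={A,F,G} → run G
t=2: ready={A,F,G} → run G
t=3: ready={A,B,F} → run B
t=4: ready={A,B,D,F} → run B
t=5: ready={A,B,D,E,F} → run B
t=6: ready={A,B,C,D,E,F} → run B
t=7: ready={A,B,C,D,E,F} → run B
t=8: ready={A,B,C,D,E,F,H} → run B
t=9: ready={A,B,C,D,E,F,H} → run B
t=10: ready={A,B,C,D,E,F,H} → run B
t=11: ready={A,C,D,E,F,H} → run C
t=12: ready={A,C,D,E,F,H} → run C
t=13: ready={A,C,D,E,F,H} → run C
t=14: ready={A,C,D,E,F,H} → run C
t=15: ready={A,C,D,E,F,H} → run C
t=16: ready={A,D,E,F,H} → run A
t=17: ready={A,D,E,F,H} → run A
t=18: ready={A,D,E,F,H} → run A
t=19: ready={A,D,E,F,H} → run A
t=20: ready={A,D,E,F,H} → run A
t=21: ready={A,D,E,F,H} → run A
t=22: ready={A,D,E,F,H} → run A
t=23: ready={D,E,F,H} → run F
t=24: ready={D,E,F,H} → run F
t=25: ready={D,E,F,H} → run F
t=26: ready={D,E,F,H} → run F
t=27: ready={D,E,F,H} → run F
t=28: ready={D,E,F,H} → run F
t=29: ready={D,E,H} → run H
t=30: ready={D,E,H} → run H
t=31: ready={D,E,H} → run H
t=32: ready={D,E,H} → run H
t=33: ready={D,E,H} → run H
t=34: ready={D,E,H} → run H
t=35: ready={D,E,H} → run H
t=36: ready={D,E,H} → run H
t=37: ready={D,E} → run D
t=38: ready={D,E} → run D
t=39: ready={D,E} → run D
t=40: ready={D,E} → run D
t=41: ready={D,E} → run D
t=42: ready={D,E} → run D
t=43: ready={E} → run E
t=44: ready={E} → run E
t=45: ready={E} → run E
t=46: ready={E} → run E
t=47: (idle)
t=48: (idle)
t=49: (idle)

running at tick 26 = F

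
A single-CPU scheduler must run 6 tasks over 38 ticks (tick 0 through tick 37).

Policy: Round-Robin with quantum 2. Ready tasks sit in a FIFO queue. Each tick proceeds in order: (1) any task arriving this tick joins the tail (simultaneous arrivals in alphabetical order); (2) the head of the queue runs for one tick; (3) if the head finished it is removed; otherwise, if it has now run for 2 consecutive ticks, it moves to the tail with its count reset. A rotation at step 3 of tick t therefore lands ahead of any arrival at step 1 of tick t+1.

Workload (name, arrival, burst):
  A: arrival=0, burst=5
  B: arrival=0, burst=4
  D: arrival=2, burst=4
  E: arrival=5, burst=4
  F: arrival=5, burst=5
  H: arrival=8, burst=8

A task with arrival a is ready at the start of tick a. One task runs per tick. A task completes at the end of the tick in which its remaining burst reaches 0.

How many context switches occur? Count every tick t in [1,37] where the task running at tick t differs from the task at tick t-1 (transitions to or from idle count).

t=0: queue=[A,B] q_used=0 → run A
t=1: queue=[A,B] q_used=1 → run A
t=2: queue=[B,A,D] q_used=0 → run B
t=3: queue=[B,A,D] q_used=1 → run B
t=4: queue=[A,D,B] q_used=0 → run A
t=5: queue=[A,D,B,E,F] q_used=1 → run A
t=6: queue=[D,B,E,F,A] q_used=0 → run D
t=7: queue=[D,B,E,F,A] q_used=1 → run D
t=8: queue=[B,E,F,A,D,H] q_used=0 → run B
t=9: queue=[B,E,F,A,D,H] q_used=1 → run B
t=10: queue=[E,F,A,D,H] q_used=0 → run E
t=11: queue=[E,F,A,D,H] q_used=1 → run E
t=12: queue=[F,A,D,H,E] q_used=0 → run F
t=13: queue=[F,A,D,H,E] q_used=1 → run F
t=14: queue=[A,D,H,E,F] q_used=0 → run A
t=15: queue=[D,H,E,F] q_used=0 → run D
t=16: queue=[D,H,E,F] q_used=1 → run D
t=17: queue=[H,E,F] q_used=0 → run H
t=18: queue=[H,E,F] q_used=1 → run H
t=19: queue=[E,F,H] q_used=0 → run E
t=20: queue=[E,F,H] q_used=1 → run E
t=21: queue=[F,H] q_used=0 → run F
t=22: queue=[F,H] q_used=1 → run F
t=23: queue=[H,F] q_used=0 → run H
t=24: queue=[H,F] q_used=1 → run H
t=25: queue=[F,H] q_used=0 → run F
t=26: queue=[H] q_used=0 → run H
t=27: queue=[H] q_used=1 → run H
t=28: queue=[H] q_used=0 → run H
t=29: queue=[H] q_used=1 → run H
t=30: (idle)
t=31: (idle)
t=32: (idle)
t=33: (idle)
t=34: (idle)
t=35: (idle)
t=36: (idle)
t=37: (idle)

context switches = 15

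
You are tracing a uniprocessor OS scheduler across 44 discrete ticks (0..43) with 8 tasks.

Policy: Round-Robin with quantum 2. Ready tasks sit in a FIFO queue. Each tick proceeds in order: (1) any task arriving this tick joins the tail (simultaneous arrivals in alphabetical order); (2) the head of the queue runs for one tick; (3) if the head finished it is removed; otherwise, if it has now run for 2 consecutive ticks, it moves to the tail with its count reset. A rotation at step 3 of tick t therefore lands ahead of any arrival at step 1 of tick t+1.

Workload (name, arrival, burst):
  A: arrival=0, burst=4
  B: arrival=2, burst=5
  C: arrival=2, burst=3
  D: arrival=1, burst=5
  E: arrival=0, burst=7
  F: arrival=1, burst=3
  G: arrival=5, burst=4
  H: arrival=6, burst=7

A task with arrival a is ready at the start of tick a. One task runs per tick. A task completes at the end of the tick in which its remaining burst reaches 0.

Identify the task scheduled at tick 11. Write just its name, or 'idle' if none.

running at tick 11 = B

t=0: queue=[A,E] q_used=0 → run A
t=1: queue=[A,E,D,F] q_used=1 → run A
t=2: queue=[E,D,F,A,B,C] q_used=0 → run E
t=3: queue=[E,D,F,A,B,C] q_used=1 → run E
t=4: queue=[D,F,A,B,C,E] q_used=0 → run D
t=5: queue=[D,F,A,B,C,E,G] q_used=1 → run D
t=6: queue=[F,A,B,C,E,G,D,H] q_used=0 → run F
t=7: queue=[F,A,B,C,E,G,D,H] q_used=1 → run F
t=8: queue=[A,B,C,E,G,D,H,F] q_used=0 → run A
t=9: queue=[A,B,C,E,G,D,H,F] q_used=1 → run A
t=10: queue=[B,C,E,G,D,H,F] q_used=0 → run B
t=11: queue=[B,C,E,G,D,H,F] q_used=1 → run B
t=12: queue=[C,E,G,D,H,F,B] q_used=0 → run C
t=13: queue=[C,E,G,D,H,F,B] q_used=1 → run C
t=14: queue=[E,G,D,H,F,B,C] q_used=0 → run E
t=15: queue=[E,G,D,H,F,B,C] q_used=1 → run E
t=16: queue=[G,D,H,F,B,C,E] q_used=0 → run G
t=17: queue=[G,D,H,F,B,C,E] q_used=1 → run G
t=18: queue=[D,H,F,B,C,E,G] q_used=0 → run D
t=19: queue=[D,H,F,B,C,E,G] q_used=1 → run D
t=20: queue=[H,F,B,C,E,G,D] q_used=0 → run H
t=21: queue=[H,F,B,C,E,G,D] q_used=1 → run H
t=22: queue=[F,B,C,E,G,D,H] q_used=0 → run F
t=23: queue=[B,C,E,G,D,H] q_used=0 → run B
t=24: queue=[B,C,E,G,D,H] q_used=1 → run B
t=25: queue=[C,E,G,D,H,B] q_used=0 → run C
t=26: queue=[E,G,D,H,B] q_used=0 → run E
t=27: queue=[E,G,D,H,B] q_used=1 → run E
t=28: queue=[G,D,H,B,E] q_used=0 → run G
t=29: queue=[G,D,H,B,E] q_used=1 → run G
t=30: queue=[D,H,B,E] q_used=0 → run D
t=31: queue=[H,B,E] q_used=0 → run H
t=32: queue=[H,B,E] q_used=1 → run H
t=33: queue=[B,E,H] q_used=0 → run B
t=34: queue=[E,H] q_used=0 → run E
t=35: queue=[H] q_used=0 → run H
t=36: queue=[H] q_used=1 → run H
t=37: queue=[H] q_used=0 → run H
t=38: (idle)
t=39: (idle)
t=40: (idle)
t=41: (idle)
t=42: (idle)
t=43: (idle)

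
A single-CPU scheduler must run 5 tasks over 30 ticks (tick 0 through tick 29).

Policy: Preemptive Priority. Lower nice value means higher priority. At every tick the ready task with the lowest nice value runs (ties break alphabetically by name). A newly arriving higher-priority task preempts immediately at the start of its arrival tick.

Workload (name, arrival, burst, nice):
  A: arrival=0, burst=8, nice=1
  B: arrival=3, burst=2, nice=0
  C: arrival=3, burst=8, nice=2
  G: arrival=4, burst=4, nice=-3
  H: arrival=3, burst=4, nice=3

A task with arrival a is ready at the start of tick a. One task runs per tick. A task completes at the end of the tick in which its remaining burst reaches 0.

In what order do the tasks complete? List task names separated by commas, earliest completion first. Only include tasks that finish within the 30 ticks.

completion order = G, B, A, C, H

t=0: ready={A} → run A
t=1: ready={A} → run A
t=2: ready={A} → run A
t=3: ready={A,B,C,H} → run B
t=4: ready={A,B,C,G,H} → run G
t=5: ready={A,B,C,G,H} → run G
t=6: ready={A,B,C,G,H} → run G
t=7: ready={A,B,C,G,H} → run G
t=8: ready={A,B,C,H} → run B
t=9: ready={A,C,H} → run A
t=10: ready={A,C,H} → run A
t=11: ready={A,C,H} → run A
t=12: ready={A,C,H} → run A
t=13: ready={A,C,H} → run A
t=14: ready={C,H} → run C
t=15: ready={C,H} → run C
t=16: ready={C,H} → run C
t=17: ready={C,H} → run C
t=18: ready={C,H} → run C
t=19: ready={C,H} → run C
t=20: ready={C,H} → run C
t=21: ready={C,H} → run C
t=22: ready={H} → run H
t=23: ready={H} → run H
t=24: ready={H} → run H
t=25: ready={H} → run H
t=26: (idle)
t=27: (idle)
t=28: (idle)
t=29: (idle)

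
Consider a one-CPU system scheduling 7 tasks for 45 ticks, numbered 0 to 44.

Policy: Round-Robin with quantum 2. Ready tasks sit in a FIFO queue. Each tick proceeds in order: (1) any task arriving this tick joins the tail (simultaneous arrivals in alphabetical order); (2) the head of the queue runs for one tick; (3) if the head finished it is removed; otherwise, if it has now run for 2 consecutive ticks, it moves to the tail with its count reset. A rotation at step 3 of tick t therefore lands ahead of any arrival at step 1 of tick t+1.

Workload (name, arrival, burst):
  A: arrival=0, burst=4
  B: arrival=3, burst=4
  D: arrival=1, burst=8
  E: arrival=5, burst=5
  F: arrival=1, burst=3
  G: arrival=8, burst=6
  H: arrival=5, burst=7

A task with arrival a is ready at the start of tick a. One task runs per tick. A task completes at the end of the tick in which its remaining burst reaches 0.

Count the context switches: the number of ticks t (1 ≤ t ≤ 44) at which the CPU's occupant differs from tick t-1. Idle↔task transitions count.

context switches = 20

t=0: queue=[A] q_used=0 → run A
t=1: queue=[A,D,F] q_used=1 → run A
t=2: queue=[D,F,A] q_used=0 → run D
t=3: queue=[D,F,A,B] q_used=1 → run D
t=4: queue=[F,A,B,D] q_used=0 → run F
t=5: queue=[F,A,B,D,E,H] q_used=1 → run F
t=6: queue=[A,B,D,E,H,F] q_used=0 → run A
t=7: queue=[A,B,D,E,H,F] q_used=1 → run A
t=8: queue=[B,D,E,H,F,G] q_used=0 → run B
t=9: queue=[B,D,E,H,F,G] q_used=1 → run B
t=10: queue=[D,E,H,F,G,B] q_used=0 → run D
t=11: queue=[D,E,H,F,G,B] q_used=1 → run D
t=12: queue=[E,H,F,G,B,D] q_used=0 → run E
t=13: queue=[E,H,F,G,B,D] q_used=1 → run E
t=14: queue=[H,F,G,B,D,E] q_used=0 → run H
t=15: queue=[H,F,G,B,D,E] q_used=1 → run H
t=16: queue=[F,G,B,D,E,H] q_used=0 → run F
t=17: queue=[G,B,D,E,H] q_used=0 → run G
t=18: queue=[G,B,D,E,H] q_used=1 → run G
t=19: queue=[B,D,E,H,G] q_used=0 → run B
t=20: queue=[B,D,E,H,G] q_used=1 → run B
t=21: queue=[D,E,H,G] q_used=0 → run D
t=22: queue=[D,E,H,G] q_used=1 → run D
t=23: queue=[E,H,G,D] q_used=0 → run E
t=24: queue=[E,H,G,D] q_used=1 → run E
t=25: queue=[H,G,D,E] q_used=0 → run H
t=26: queue=[H,G,D,E] q_used=1 → run H
t=27: queue=[G,D,E,H] q_used=0 → run G
t=28: queue=[G,D,E,H] q_used=1 → run G
t=29: queue=[D,E,H,G] q_used=0 → run D
t=30: queue=[D,E,H,G] q_used=1 → run D
t=31: queue=[E,H,G] q_used=0 → run E
t=32: queue=[H,G] q_used=0 → run H
t=33: queue=[H,G] q_used=1 → run H
t=34: queue=[G,H] q_used=0 → run G
t=35: queue=[G,H] q_used=1 → run G
t=36: queue=[H] q_used=0 → run H
t=37: (idle)
t=38: (idle)
t=39: (idle)
t=40: (idle)
t=41: (idle)
t=42: (idle)
t=43: (idle)
t=44: (idle)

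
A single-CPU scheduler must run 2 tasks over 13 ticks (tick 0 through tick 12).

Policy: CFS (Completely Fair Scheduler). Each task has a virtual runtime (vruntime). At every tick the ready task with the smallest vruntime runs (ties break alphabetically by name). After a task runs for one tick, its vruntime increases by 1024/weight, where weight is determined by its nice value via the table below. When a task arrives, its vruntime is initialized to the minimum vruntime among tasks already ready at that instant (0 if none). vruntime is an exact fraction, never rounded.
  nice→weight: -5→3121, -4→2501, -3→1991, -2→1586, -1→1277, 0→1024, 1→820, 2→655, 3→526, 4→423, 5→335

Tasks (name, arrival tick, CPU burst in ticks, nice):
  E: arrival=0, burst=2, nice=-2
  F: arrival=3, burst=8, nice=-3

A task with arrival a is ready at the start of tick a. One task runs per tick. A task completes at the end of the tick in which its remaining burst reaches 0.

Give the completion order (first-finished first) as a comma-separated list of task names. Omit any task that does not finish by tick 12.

t=0: vr[E=0] → run E
t=1: vr[E=512/793] → run E
t=2: (idle)
t=3: vr[F=0] → run F
t=4: vr[F=1024/1991] → run F
t=5: vr[F=2048/1991] → run F
t=6: vr[F=3072/1991] → run F
t=7: vr[F=4096/1991] → run F
t=8: vr[F=5120/1991] → run F
t=9: vr[F=6144/1991] → run F
t=10: vr[F=7168/1991] → run F
t=11: (idle)
t=12: (idle)

completion order = E, F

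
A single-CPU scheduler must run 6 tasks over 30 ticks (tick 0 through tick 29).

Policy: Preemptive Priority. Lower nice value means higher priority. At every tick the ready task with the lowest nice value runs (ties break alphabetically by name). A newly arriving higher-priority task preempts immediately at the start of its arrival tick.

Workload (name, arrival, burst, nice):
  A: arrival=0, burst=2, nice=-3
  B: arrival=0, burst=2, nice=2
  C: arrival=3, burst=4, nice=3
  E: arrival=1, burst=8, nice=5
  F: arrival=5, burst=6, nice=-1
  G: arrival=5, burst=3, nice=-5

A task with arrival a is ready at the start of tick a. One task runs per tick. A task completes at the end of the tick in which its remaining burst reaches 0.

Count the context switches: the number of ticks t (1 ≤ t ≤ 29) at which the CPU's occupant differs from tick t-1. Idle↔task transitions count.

context switches = 7

t=0: ready={A,B} → run A
t=1: ready={A,B,E} → run A
t=2: ready={B,E} → run B
t=3: ready={B,C,E} → run B
t=4: ready={C,E} → run C
t=5: ready={C,E,F,G} → run G
t=6: ready={C,E,F,G} → run G
t=7: ready={C,E,F,G} → run G
t=8: ready={C,E,F} → run F
t=9: ready={C,E,F} → run F
t=10: ready={C,E,F} → run F
t=11: ready={C,E,F} → run F
t=12: ready={C,E,F} → run F
t=13: ready={C,E,F} → run F
t=14: ready={C,E} → run C
t=15: ready={C,E} → run C
t=16: ready={C,E} → run C
t=17: ready={E} → run E
t=18: ready={E} → run E
t=19: ready={E} → run E
t=20: ready={E} → run E
t=21: ready={E} → run E
t=22: ready={E} → run E
t=23: ready={E} → run E
t=24: ready={E} → run E
t=25: (idle)
t=26: (idle)
t=27: (idle)
t=28: (idle)
t=29: (idle)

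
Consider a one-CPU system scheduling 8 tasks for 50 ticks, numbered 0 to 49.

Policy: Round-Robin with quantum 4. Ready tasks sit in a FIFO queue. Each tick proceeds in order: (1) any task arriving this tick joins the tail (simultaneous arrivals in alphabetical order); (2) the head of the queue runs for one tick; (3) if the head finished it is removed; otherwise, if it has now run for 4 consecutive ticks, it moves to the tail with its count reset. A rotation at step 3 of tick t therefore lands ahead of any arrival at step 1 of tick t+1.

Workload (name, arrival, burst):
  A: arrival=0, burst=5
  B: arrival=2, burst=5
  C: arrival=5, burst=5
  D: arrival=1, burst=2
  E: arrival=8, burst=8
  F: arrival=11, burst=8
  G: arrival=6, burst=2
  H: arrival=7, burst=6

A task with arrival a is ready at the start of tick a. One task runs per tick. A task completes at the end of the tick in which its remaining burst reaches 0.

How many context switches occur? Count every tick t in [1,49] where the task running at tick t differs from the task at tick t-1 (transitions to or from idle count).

context switches = 14

t=0: queue=[A] q_used=0 → run A
t=1: queue=[A,D] q_used=1 → run A
t=2: queue=[A,D,B] q_used=2 → run A
t=3: queue=[A,D,B] q_used=3 → run A
t=4: queue=[D,B,A] q_used=0 → run D
t=5: queue=[D,B,A,C] q_used=1 → run D
t=6: queue=[B,A,C,G] q_used=0 → run B
t=7: queue=[B,A,C,G,H] q_used=1 → run B
t=8: queue=[B,A,C,G,H,E] q_used=2 → run B
t=9: queue=[B,A,C,G,H,E] q_used=3 → run B
t=10: queue=[A,C,G,H,E,B] q_used=0 → run A
t=11: queue=[C,G,H,E,B,F] q_used=0 → run C
t=12: queue=[C,G,H,E,B,F] q_used=1 → run C
t=13: queue=[C,G,H,E,B,F] q_used=2 → run C
t=14: queue=[C,G,H,E,B,F] q_used=3 → run C
t=15: queue=[G,H,E,B,F,C] q_used=0 → run G
t=16: queue=[G,H,E,B,F,C] q_used=1 → run G
t=17: queue=[H,E,B,F,C] q_used=0 → run H
t=18: queue=[H,E,B,F,C] q_used=1 → run H
t=19: queue=[H,E,B,F,C] q_used=2 → run H
t=20: queue=[H,E,B,F,C] q_used=3 → run H
t=21: queue=[E,B,F,C,H] q_used=0 → run E
t=22: queue=[E,B,F,C,H] q_used=1 → run E
t=23: queue=[E,B,F,C,H] q_used=2 → run E
t=24: queue=[E,B,F,C,H] q_used=3 → run E
t=25: queue=[B,F,C,H,E] q_used=0 → run B
t=26: queue=[F,C,H,E] q_used=0 → run F
t=27: queue=[F,C,H,E] q_used=1 → run F
t=28: queue=[F,C,H,E] q_used=2 → run F
t=29: queue=[F,C,H,E] q_used=3 → run F
t=30: queue=[C,H,E,F] q_used=0 → run C
t=31: queue=[H,E,F] q_used=0 → run H
t=32: queue=[H,E,F] q_used=1 → run H
t=33: queue=[E,F] q_used=0 → run E
t=34: queue=[E,F] q_used=1 → run E
t=35: queue=[E,F] q_used=2 → run E
t=36: queue=[E,F] q_used=3 → run E
t=37: queue=[F] q_used=0 → run F
t=38: queue=[F] q_used=1 → run F
t=39: queue=[F] q_used=2 → run F
t=40: queue=[F] q_used=3 → run F
t=41: (idle)
t=42: (idle)
t=43: (idle)
t=44: (idle)
t=45: (idle)
t=46: (idle)
t=47: (idle)
t=48: (idle)
t=49: (idle)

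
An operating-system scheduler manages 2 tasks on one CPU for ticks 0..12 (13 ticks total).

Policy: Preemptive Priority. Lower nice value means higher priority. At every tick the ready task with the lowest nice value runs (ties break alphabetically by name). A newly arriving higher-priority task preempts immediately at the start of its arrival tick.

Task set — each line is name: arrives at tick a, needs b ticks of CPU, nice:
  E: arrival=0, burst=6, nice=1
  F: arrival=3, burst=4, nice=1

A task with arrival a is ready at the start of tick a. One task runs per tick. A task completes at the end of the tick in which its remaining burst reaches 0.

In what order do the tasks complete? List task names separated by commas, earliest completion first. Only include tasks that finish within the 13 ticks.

t=0: ready={E} → run E
t=1: ready={E} → run E
t=2: ready={E} → run E
t=3: ready={E,F} → run E
t=4: ready={E,F} → run E
t=5: ready={E,F} → run E
t=6: ready={F} → run F
t=7: ready={F} → run F
t=8: ready={F} → run F
t=9: ready={F} → run F
t=10: (idle)
t=11: (idle)
t=12: (idle)

completion order = E, F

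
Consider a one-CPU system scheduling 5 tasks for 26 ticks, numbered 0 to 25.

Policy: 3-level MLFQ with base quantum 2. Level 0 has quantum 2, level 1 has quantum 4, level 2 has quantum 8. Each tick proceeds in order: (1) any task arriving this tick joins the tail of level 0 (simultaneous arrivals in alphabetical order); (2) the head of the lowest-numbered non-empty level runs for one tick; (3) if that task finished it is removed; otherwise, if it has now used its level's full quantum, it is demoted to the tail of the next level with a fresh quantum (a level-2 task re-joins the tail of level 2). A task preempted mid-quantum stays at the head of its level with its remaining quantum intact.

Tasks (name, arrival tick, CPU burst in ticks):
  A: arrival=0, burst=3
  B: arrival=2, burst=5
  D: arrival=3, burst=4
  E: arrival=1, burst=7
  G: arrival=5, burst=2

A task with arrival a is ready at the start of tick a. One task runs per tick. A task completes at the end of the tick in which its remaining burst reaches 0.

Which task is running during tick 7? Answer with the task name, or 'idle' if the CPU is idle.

running at tick 7 = D

t=0: L0/L1/L2 = A/-/- → run A
t=1: L0/L1/L2 = AE/-/- → run A
t=2: L0/L1/L2 = EB/A/- → run E
t=3: L0/L1/L2 = EBD/A/- → run E
t=4: L0/L1/L2 = BD/AE/- → run B
t=5: L0/L1/L2 = BDG/AE/- → run B
t=6: L0/L1/L2 = DG/AEB/- → run D
t=7: L0/L1/L2 = DG/AEB/- → run D
t=8: L0/L1/L2 = G/AEBD/- → run G
t=9: L0/L1/L2 = G/AEBD/- → run G
t=10: L0/L1/L2 = -/AEBD/- → run A
t=11: L0/L1/L2 = -/EBD/- → run E
t=12: L0/L1/L2 = -/EBD/- → run E
t=13: L0/L1/L2 = -/EBD/- → run E
t=14: L0/L1/L2 = -/EBD/- → run E
t=15: L0/L1/L2 = -/BD/E → run B
t=16: L0/L1/L2 = -/BD/E → run B
t=17: L0/L1/L2 = -/BD/E → run B
t=18: L0/L1/L2 = -/D/E → run D
t=19: L0/L1/L2 = -/D/E → run D
t=20: L0/L1/L2 = -/-/E → run E
t=21: (idle)
t=22: (idle)
t=23: (idle)
t=24: (idle)
t=25: (idle)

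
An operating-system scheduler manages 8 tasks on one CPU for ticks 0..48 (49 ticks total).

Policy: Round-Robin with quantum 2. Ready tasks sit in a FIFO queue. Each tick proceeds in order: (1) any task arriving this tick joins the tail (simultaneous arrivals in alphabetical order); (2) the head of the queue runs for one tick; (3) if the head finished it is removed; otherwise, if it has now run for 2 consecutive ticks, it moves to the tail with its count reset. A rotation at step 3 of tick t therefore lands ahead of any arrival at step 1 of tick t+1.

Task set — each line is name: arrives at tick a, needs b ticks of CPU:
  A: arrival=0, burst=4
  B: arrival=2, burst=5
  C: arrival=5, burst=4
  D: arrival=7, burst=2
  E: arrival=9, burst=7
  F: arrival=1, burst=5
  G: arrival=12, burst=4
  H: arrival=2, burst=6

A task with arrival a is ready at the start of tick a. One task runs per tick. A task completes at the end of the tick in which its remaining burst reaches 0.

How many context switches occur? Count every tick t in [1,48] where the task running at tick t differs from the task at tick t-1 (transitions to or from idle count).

t=0: queue=[A] q_used=0 → run A
t=1: queue=[A,F] q_used=1 → run A
t=2: queue=[F,A,B,H] q_used=0 → run F
t=3: queue=[F,A,B,H] q_used=1 → run F
t=4: queue=[A,B,H,F] q_used=0 → run A
t=5: queue=[A,B,H,F,C] q_used=1 → run A
t=6: queue=[B,H,F,C] q_used=0 → run B
t=7: queue=[B,H,F,C,D] q_used=1 → run B
t=8: queue=[H,F,C,D,B] q_used=0 → run H
t=9: queue=[H,F,C,D,B,E] q_used=1 → run H
t=10: queue=[F,C,D,B,E,H] q_used=0 → run F
t=11: queue=[F,C,D,B,E,H] q_used=1 → run F
t=12: queue=[C,D,B,E,H,F,G] q_used=0 → run C
t=13: queue=[C,D,B,E,H,F,G] q_used=1 → run C
t=14: queue=[D,B,E,H,F,G,C] q_used=0 → run D
t=15: queue=[D,B,E,H,F,G,C] q_used=1 → run D
t=16: queue=[B,E,H,F,G,C] q_used=0 → run B
t=17: queue=[B,E,H,F,G,C] q_used=1 → run B
t=18: queue=[E,H,F,G,C,B] q_used=0 → run E
t=19: queue=[E,H,F,G,C,B] q_used=1 → run E
t=20: queue=[H,F,G,C,B,E] q_used=0 → run H
t=21: queue=[H,F,G,C,B,E] q_used=1 → run H
t=22: queue=[F,G,C,B,E,H] q_used=0 → run F
t=23: queue=[G,C,B,E,H] q_used=0 → run G
t=24: queue=[G,C,B,E,H] q_used=1 → run G
t=25: queue=[C,B,E,H,G] q_used=0 → run C
t=26: queue=[C,B,E,H,G] q_used=1 → run C
t=27: queue=[B,E,H,G] q_used=0 → run B
t=28: queue=[E,H,G] q_used=0 → run E
t=29: queue=[E,H,G] q_used=1 → run E
t=30: queue=[H,G,E] q_used=0 → run H
t=31: queue=[H,G,E] q_used=1 → run H
t=32: queue=[G,E] q_used=0 → run G
t=33: queue=[G,E] q_used=1 → run G
t=34: queue=[E] q_used=0 → run E
t=35: queue=[E] q_used=1 → run E
t=36: queue=[E] q_used=0 → run E
t=37: (idle)
t=38: (idle)
t=39: (idle)
t=40: (idle)
t=41: (idle)
t=42: (idle)
t=43: (idle)
t=44: (idle)
t=45: (idle)
t=46: (idle)
t=47: (idle)
t=48: (idle)

context switches = 19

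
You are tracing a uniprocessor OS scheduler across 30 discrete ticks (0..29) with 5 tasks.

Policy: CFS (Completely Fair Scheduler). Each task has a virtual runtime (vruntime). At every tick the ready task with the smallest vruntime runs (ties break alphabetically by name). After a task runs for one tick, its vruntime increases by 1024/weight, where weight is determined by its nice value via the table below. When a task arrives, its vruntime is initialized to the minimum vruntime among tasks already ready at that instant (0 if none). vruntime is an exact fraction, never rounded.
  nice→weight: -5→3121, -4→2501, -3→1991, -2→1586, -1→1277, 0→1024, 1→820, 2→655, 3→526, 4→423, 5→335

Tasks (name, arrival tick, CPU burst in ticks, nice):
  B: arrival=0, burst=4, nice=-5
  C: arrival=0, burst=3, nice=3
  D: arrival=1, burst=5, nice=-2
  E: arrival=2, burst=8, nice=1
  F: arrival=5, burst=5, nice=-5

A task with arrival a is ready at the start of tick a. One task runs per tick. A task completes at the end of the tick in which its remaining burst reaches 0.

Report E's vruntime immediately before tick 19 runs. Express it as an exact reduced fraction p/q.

t=0: vr[B=0 C=0] → run B
t=1: vr[B=1024/3121 C=0 D=0] → run C
t=2: vr[B=1024/3121 C=512/263 D=0 E=0] → run D
t=3: vr[B=1024/3121 C=512/263 D=512/793 E=0] → run E
t=4: vr[B=1024/3121 C=512/263 D=512/793 E=256/205] → run B
t=5: vr[B=2048/3121 C=512/263 D=512/793 E=256/205 F=512/793] → run D
t=6: vr[B=2048/3121 C=512/263 D=1024/793 E=256/205 F=512/793] → run F
t=7: vr[B=2048/3121 C=512/263 D=1024/793 E=256/205 F=2409984/2474953] → run B
t=8: vr[B=3072/3121 C=512/263 D=1024/793 E=256/205 F=2409984/2474953] → run F
t=9: vr[B=3072/3121 C=512/263 D=1024/793 E=256/205 F=3222016/2474953] → run B
t=10: vr[C=512/263 D=1024/793 E=256/205 F=3222016/2474953] → run E
t=11: vr[C=512/263 D=1024/793 E=512/205 F=3222016/2474953] → run D
t=12: vr[C=512/263 D=1536/793 E=512/205 F=3222016/2474953] → run F
t=13: vr[C=512/263 D=1536/793 E=512/205 F=4034048/2474953] → run F
t=14: vr[C=512/263 D=1536/793 E=512/205 F=4846080/2474953] → run D
t=15: vr[C=512/263 D=2048/793 E=512/205 F=4846080/2474953] → run C
t=16: vr[C=1024/263 D=2048/793 E=512/205 F=4846080/2474953] → run F
t=17: vr[C=1024/263 D=2048/793 E=512/205] → run E
t=18: vr[C=1024/263 D=2048/793 E=768/205] → run D
t=19: vr[C=1024/263 E=768/205] → run E
t=20: vr[C=1024/263 E=1024/205] → run C
t=21: vr[E=1024/205] → run E
t=22: vr[E=256/41] → run E
t=23: vr[E=1536/205] → run E
t=24: vr[E=1792/205] → run E
t=25: (idle)
t=26: (idle)
t=27: (idle)
t=28: (idle)
t=29: (idle)

vruntime(E, start of tick 19) = 768/205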